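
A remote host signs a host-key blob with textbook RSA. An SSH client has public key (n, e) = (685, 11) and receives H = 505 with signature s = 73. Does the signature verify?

does not verify

s^11 mod 685 = 582
s^11 mod 685 = 582, but H = 505.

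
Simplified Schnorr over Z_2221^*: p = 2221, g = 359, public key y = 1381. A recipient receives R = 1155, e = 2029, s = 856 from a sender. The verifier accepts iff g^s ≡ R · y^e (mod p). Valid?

g^s mod p:
Squares mod 2221: 359^1≡359, 359^2≡63, 359^4≡1748, 359^8≡1629, 359^16≡1767, 359^32≡1784, 359^64≡2184, 359^128≡1369, 359^256≡1858, 359^512≡730
856 = 512 + 256 + 64 + 16 + 8, so 359^856 ≡ 730·1858·2184·1767·1629 ≡ 1799 (mod 2221)
R · y^e mod p:
Squares mod 2221: 1381^1≡1381, 1381^2≡1543, 1381^4≡2158, 1381^8≡1748, 1381^16≡1629, 1381^32≡1767, 1381^64≡1784, 1381^128≡2184, 1381^256≡1369, 1381^512≡1858, 1381^1024≡730
2029 = 1024 + 512 + 256 + 128 + 64 + 32 + 8 + 4 + 1, so 1381^2029 ≡ 730·1858·1369·2184·1784·1767·1748·2158·1381 ≡ 1884 (mod 2221)
1155·1884 = 2176020 ≡ 1661 (mod 2221)
1799 ≠ 1661; the check fails.

no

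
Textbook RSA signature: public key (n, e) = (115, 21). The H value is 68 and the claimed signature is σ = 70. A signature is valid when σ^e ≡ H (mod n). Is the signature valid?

invalid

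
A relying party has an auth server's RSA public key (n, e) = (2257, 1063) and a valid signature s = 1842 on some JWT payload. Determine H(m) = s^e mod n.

452

s^2 ≡ 1842^2 = 3392964 ≡ 693
s^4 ≡ 693^2 = 480249 ≡ 1765
s^8 ≡ 1765^2 = 3115225 ≡ 565
s^16 ≡ 565^2 = 319225 ≡ 988
s^32 ≡ 988^2 = 976144 ≡ 1120
s^64 ≡ 1120^2 = 1254400 ≡ 1765
s^128 ≡ 1765^2 = 3115225 ≡ 565
s^256 ≡ 565^2 = 319225 ≡ 988
s^512 ≡ 988^2 = 976144 ≡ 1120
s^1024 ≡ 1120^2 = 1254400 ≡ 1765
1063 = 1024 + 32 + 4 + 2 + 1, so s^1063 ≡ 1765·1120·1765·693·1842 ≡ 452 (mod 2257)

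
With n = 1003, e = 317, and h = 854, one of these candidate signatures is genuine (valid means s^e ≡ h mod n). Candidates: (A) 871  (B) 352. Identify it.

Candidate A: Squares mod 1003: 871^1≡871, 871^2≡373, 871^4≡715, 871^8≡698, 871^16≡749, 871^32≡324, 871^64≡664, 871^128≡579, 871^256≡239; 317 = 256 + 32 + 16 + 8 + 4 + 1, so 871^317 ≡ 239·324·749·698·715·871 ≡ 854 (mod 1003)
  → matches h = 854
Candidate B: Squares mod 1003: 352^1≡352, 352^2≡535, 352^4≡370, 352^8≡492, 352^16≡341, 352^32≡936, 352^64≡477, 352^128≡851, 352^256≡35; 317 = 256 + 32 + 16 + 8 + 4 + 1, so 352^317 ≡ 35·936·341·492·370·352 ≡ 133 (mod 1003)

A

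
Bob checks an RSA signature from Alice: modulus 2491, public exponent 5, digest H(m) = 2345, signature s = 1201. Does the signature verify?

Squares mod 2491: s^1≡1201, s^2≡112, s^4≡89
5 = 4 + 1, so s^5 ≡ 89·1201 ≡ 2267 (mod 2491)
2267 ≠ 2345, so verification fails.

does not verify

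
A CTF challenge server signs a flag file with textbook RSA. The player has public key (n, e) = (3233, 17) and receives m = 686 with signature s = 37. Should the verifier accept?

reject

Squares mod 3233: s^1≡37, s^2≡1369, s^4≡2254, s^8≡1473, s^16≡386
17 = 16 + 1, so s^17 ≡ 386·37 ≡ 1350 (mod 3233)
1350 ≠ 686, so verification fails.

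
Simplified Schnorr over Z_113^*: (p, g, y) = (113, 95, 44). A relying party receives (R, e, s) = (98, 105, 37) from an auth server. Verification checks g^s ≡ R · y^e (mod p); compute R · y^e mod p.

18

44^2 = 1936 ≡ 15
44^4 ≡ 15^2 = 225 ≡ 112
44^8 ≡ 112^2 = 12544 ≡ 1
44^16 ≡ 1^2 = 1
44^32 ≡ 1^2 = 1
44^64 ≡ 1^2 = 1
105 = 64 + 32 + 8 + 1, so 44^105 ≡ 1·1·1·44 ≡ 44 (mod 113)
R · y^e ≡ 98·44 = 4312 ≡ 18 (mod 113)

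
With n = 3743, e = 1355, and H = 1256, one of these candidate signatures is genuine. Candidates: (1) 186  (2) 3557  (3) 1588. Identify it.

1

Candidate 1: 186^1355 mod 3743 = 1256
  → matches H = 1256
Candidate 2: 3557^1355 mod 3743 = 2487
Candidate 3: 1588^1355 mod 3743 = 1983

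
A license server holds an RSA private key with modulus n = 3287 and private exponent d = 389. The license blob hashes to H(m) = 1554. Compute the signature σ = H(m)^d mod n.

(H(m))^2 ≡ 1554^2 = 2414916 ≡ 2258
(H(m))^4 ≡ 2258^2 = 5098564 ≡ 427
(H(m))^8 ≡ 427^2 = 182329 ≡ 1544
(H(m))^16 ≡ 1544^2 = 2383936 ≡ 861
(H(m))^32 ≡ 861^2 = 741321 ≡ 1746
(H(m))^64 ≡ 1746^2 = 3048516 ≡ 1467
(H(m))^128 ≡ 1467^2 = 2152089 ≡ 2391
(H(m))^256 ≡ 2391^2 = 5716881 ≡ 788
389 = 256 + 128 + 4 + 1, so (H(m))^389 ≡ 788·2391·427·1554 ≡ 2796 (mod 3287)

2796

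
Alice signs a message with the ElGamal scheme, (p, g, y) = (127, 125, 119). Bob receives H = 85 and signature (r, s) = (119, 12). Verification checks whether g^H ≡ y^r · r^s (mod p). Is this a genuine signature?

genuine

Left side g^H mod p:
125^2 = 15625 ≡ 4
125^4 ≡ 4^2 = 16
125^8 ≡ 16^2 = 256 ≡ 2
125^16 ≡ 2^2 = 4
125^32 ≡ 4^2 = 16
125^64 ≡ 16^2 = 256 ≡ 2
85 = 64 + 16 + 4 + 1, so 125^85 ≡ 2·4·16·125 ≡ 125 (mod 127)
Right side y^r · r^s mod p:
119^2 = 14161 ≡ 64
119^4 ≡ 64^2 = 4096 ≡ 32
119^8 ≡ 32^2 = 1024 ≡ 8
119^16 ≡ 8^2 = 64
119^32 ≡ 64^2 = 4096 ≡ 32
119^64 ≡ 32^2 = 1024 ≡ 8
119 = 64 + 32 + 16 + 4 + 2 + 1, so 119^119 ≡ 8·32·64·32·64·119 ≡ 126 (mod 127)
119^2 = 14161 ≡ 64
119^4 ≡ 64^2 = 4096 ≡ 32
119^8 ≡ 32^2 = 1024 ≡ 8
12 = 8 + 4, so 119^12 ≡ 8·32 ≡ 2 (mod 127)
126·2 = 252 ≡ 125 (mod 127)
125 ≡ 125 (mod 127), so the signature is genuine.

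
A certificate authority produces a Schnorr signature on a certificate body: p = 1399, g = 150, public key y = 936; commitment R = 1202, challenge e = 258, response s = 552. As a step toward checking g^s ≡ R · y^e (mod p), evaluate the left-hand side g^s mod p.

291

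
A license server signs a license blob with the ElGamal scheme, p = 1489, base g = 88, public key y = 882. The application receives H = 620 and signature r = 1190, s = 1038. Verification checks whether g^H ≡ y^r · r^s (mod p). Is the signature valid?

Left side g^H mod p:
88^2 = 7744 ≡ 299
88^4 ≡ 299^2 = 89401 ≡ 61
88^8 ≡ 61^2 = 3721 ≡ 743
88^16 ≡ 743^2 = 552049 ≡ 1119
88^32 ≡ 1119^2 = 1252161 ≡ 1401
88^64 ≡ 1401^2 = 1962801 ≡ 299
88^128 ≡ 299^2 = 89401 ≡ 61
88^256 ≡ 61^2 = 3721 ≡ 743
88^512 ≡ 743^2 = 552049 ≡ 1119
620 = 512 + 64 + 32 + 8 + 4, so 88^620 ≡ 1119·299·1401·743·61 ≡ 1 (mod 1489)
Right side y^r · r^s mod p:
882^2 = 777924 ≡ 666
882^4 ≡ 666^2 = 443556 ≡ 1323
882^8 ≡ 1323^2 = 1750329 ≡ 754
882^16 ≡ 754^2 = 568516 ≡ 1207
882^32 ≡ 1207^2 = 1456849 ≡ 607
882^64 ≡ 607^2 = 368449 ≡ 666
882^128 ≡ 666^2 = 443556 ≡ 1323
882^256 ≡ 1323^2 = 1750329 ≡ 754
882^512 ≡ 754^2 = 568516 ≡ 1207
882^1024 ≡ 1207^2 = 1456849 ≡ 607
1190 = 1024 + 128 + 32 + 4 + 2, so 882^1190 ≡ 607·1323·607·1323·666 ≡ 1401 (mod 1489)
1190^2 = 1416100 ≡ 61
1190^4 ≡ 61^2 = 3721 ≡ 743
1190^8 ≡ 743^2 = 552049 ≡ 1119
1190^16 ≡ 1119^2 = 1252161 ≡ 1401
1190^32 ≡ 1401^2 = 1962801 ≡ 299
1190^64 ≡ 299^2 = 89401 ≡ 61
1190^128 ≡ 61^2 = 3721 ≡ 743
1190^256 ≡ 743^2 = 552049 ≡ 1119
1190^512 ≡ 1119^2 = 1252161 ≡ 1401
1190^1024 ≡ 1401^2 = 1962801 ≡ 299
1038 = 1024 + 8 + 4 + 2, so 1190^1038 ≡ 299·1119·743·61 ≡ 423 (mod 1489)
1401·423 = 592623 ≡ 1 (mod 1489)
1 ≡ 1 (mod 1489), so the signature is genuine.

valid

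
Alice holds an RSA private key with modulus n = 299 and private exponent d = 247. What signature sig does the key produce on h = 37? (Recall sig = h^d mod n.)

15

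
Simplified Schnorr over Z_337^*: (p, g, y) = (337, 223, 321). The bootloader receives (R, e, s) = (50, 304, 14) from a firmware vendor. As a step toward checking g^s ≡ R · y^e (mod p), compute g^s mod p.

223^2 = 49729 ≡ 190
223^4 ≡ 190^2 = 36100 ≡ 41
223^8 ≡ 41^2 = 1681 ≡ 333
14 = 8 + 4 + 2, so 223^14 ≡ 333·41·190 ≡ 181 (mod 337)

181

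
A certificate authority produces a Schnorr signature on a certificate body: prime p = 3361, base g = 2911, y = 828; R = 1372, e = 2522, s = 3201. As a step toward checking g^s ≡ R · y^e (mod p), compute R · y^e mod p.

828^2 = 685584 ≡ 3301
828^4 ≡ 3301^2 = 10896601 ≡ 239
828^8 ≡ 239^2 = 57121 ≡ 3345
828^16 ≡ 3345^2 = 11189025 ≡ 256
828^32 ≡ 256^2 = 65536 ≡ 1677
828^64 ≡ 1677^2 = 2812329 ≡ 2533
828^128 ≡ 2533^2 = 6416089 ≡ 3301
828^256 ≡ 3301^2 = 10896601 ≡ 239
828^512 ≡ 239^2 = 57121 ≡ 3345
828^1024 ≡ 3345^2 = 11189025 ≡ 256
828^2048 ≡ 256^2 = 65536 ≡ 1677
2522 = 2048 + 256 + 128 + 64 + 16 + 8 + 2, so 828^2522 ≡ 1677·239·3301·2533·256·3345·3301 ≡ 3301 (mod 3361)
R · y^e ≡ 1372·3301 = 4528972 ≡ 1705 (mod 3361)

1705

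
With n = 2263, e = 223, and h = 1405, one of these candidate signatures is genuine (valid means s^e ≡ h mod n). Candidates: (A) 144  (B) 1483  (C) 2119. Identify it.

Candidate A: Squares mod 2263: 144^1≡144, 144^2≡369, 144^4≡381, 144^8≡329, 144^16≡1880, 144^32≡1857, 144^64≡1900, 144^128≡515; 223 = 128 + 64 + 16 + 8 + 4 + 2 + 1, so 144^223 ≡ 515·1900·1880·329·381·369·144 ≡ 1405 (mod 2263)
  → matches h = 1405
Candidate B: Squares mod 2263: 1483^1≡1483, 1483^2≡1916, 1483^4≡470, 1483^8≡1389, 1483^16≡1245, 1483^32≡2133, 1483^64≡1059, 1483^128≡1296; 223 = 128 + 64 + 16 + 8 + 4 + 2 + 1, so 1483^223 ≡ 1296·1059·1245·1389·470·1916·1483 ≡ 181 (mod 2263)
Candidate C: Squares mod 2263: 2119^1≡2119, 2119^2≡369, 2119^4≡381, 2119^8≡329, 2119^16≡1880, 2119^32≡1857, 2119^64≡1900, 2119^128≡515; 223 = 128 + 64 + 16 + 8 + 4 + 2 + 1, so 2119^223 ≡ 515·1900·1880·329·381·369·2119 ≡ 858 (mod 2263)

A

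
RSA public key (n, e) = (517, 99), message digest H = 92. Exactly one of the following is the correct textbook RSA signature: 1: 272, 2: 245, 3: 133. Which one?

2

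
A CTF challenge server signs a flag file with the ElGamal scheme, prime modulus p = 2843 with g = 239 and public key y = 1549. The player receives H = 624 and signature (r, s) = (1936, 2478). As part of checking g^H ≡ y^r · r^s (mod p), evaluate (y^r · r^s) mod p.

1549^2 = 2399401 ≡ 2752
1549^4 ≡ 2752^2 = 7573504 ≡ 2595
1549^8 ≡ 2595^2 = 6734025 ≡ 1801
1549^16 ≡ 1801^2 = 3243601 ≡ 2581
1549^32 ≡ 2581^2 = 6661561 ≡ 412
1549^64 ≡ 412^2 = 169744 ≡ 2007
1549^128 ≡ 2007^2 = 4028049 ≡ 2361
1549^256 ≡ 2361^2 = 5574321 ≡ 2041
1549^512 ≡ 2041^2 = 4165681 ≡ 686
1549^1024 ≡ 686^2 = 470596 ≡ 1501
1936 = 1024 + 512 + 256 + 128 + 16, so 1549^1936 ≡ 1501·686·2041·2361·2581 ≡ 1085 (mod 2843)
1936^2 = 3748096 ≡ 1022
1936^4 ≡ 1022^2 = 1044484 ≡ 1103
1936^8 ≡ 1103^2 = 1216609 ≡ 2648
1936^16 ≡ 2648^2 = 7011904 ≡ 1066
1936^32 ≡ 1066^2 = 1136356 ≡ 1999
1936^64 ≡ 1999^2 = 3996001 ≡ 1586
1936^128 ≡ 1586^2 = 2515396 ≡ 2184
1936^256 ≡ 2184^2 = 4769856 ≡ 2145
1936^512 ≡ 2145^2 = 4601025 ≡ 1051
1936^1024 ≡ 1051^2 = 1104601 ≡ 1517
1936^2048 ≡ 1517^2 = 2301289 ≡ 1302
2478 = 2048 + 256 + 128 + 32 + 8 + 4 + 2, so 1936^2478 ≡ 1302·2145·2184·1999·2648·1103·1022 ≡ 1112 (mod 2843)
y^r · r^s ≡ 1085·1112 = 1206520 ≡ 1088 (mod 2843)

1088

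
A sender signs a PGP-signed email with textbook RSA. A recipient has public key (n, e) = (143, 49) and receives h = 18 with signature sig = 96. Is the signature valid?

sig^2 ≡ 96^2 = 9216 ≡ 64
sig^4 ≡ 64^2 = 4096 ≡ 92
sig^8 ≡ 92^2 = 8464 ≡ 27
sig^16 ≡ 27^2 = 729 ≡ 14
sig^32 ≡ 14^2 = 196 ≡ 53
49 = 32 + 16 + 1, so sig^49 ≡ 53·14·96 ≡ 18 (mod 143)
18 = h, so the signature checks out.

valid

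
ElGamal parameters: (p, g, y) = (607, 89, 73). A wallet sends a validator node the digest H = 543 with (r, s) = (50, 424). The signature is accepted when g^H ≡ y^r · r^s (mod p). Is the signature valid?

invalid

Left side g^H mod p:
89^543 mod 607 = 339
Right side y^r · r^s mod p:
73^50 mod 607 = 224
50^424 mod 607 = 379
224·379 = 84896 ≡ 523 (mod 607)
339 ≠ 523, so verification fails.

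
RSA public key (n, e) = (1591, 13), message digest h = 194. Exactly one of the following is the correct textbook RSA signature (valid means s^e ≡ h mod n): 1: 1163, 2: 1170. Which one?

Candidate 1: 1163^2 = 1352569 ≡ 219; 1163^4 ≡ 219^2 = 47961 ≡ 231; 1163^8 ≡ 231^2 = 53361 ≡ 858; 13 = 8 + 4 + 1, so 1163^13 ≡ 858·231·1163 ≡ 194 (mod 1591)
  → matches h = 194
Candidate 2: 1170^2 = 1368900 ≡ 640; 1170^4 ≡ 640^2 = 409600 ≡ 713; 1170^8 ≡ 713^2 = 508369 ≡ 840; 13 = 8 + 4 + 1, so 1170^13 ≡ 840·713·1170 ≡ 1133 (mod 1591)

1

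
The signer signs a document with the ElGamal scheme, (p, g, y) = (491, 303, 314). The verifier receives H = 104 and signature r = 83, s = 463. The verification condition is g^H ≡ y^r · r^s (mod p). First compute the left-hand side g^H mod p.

85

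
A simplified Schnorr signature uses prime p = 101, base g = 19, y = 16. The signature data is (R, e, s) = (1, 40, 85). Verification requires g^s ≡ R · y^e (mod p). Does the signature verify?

verifies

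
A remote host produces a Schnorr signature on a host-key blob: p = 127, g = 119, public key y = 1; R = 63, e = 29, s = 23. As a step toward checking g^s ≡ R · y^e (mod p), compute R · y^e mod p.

1^2 = 1
1^4 ≡ 1^2 = 1
1^8 ≡ 1^2 = 1
1^16 ≡ 1^2 = 1
29 = 16 + 8 + 4 + 1, so 1^29 ≡ 1·1·1·1 ≡ 1 (mod 127)
R · y^e ≡ 63·1 = 63 ≡ 63 (mod 127)

63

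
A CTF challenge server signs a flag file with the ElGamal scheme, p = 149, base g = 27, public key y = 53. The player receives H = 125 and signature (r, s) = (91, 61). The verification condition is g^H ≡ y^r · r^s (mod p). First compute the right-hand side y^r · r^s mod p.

53^2 = 2809 ≡ 127
53^4 ≡ 127^2 = 16129 ≡ 37
53^8 ≡ 37^2 = 1369 ≡ 28
53^16 ≡ 28^2 = 784 ≡ 39
53^32 ≡ 39^2 = 1521 ≡ 31
53^64 ≡ 31^2 = 961 ≡ 67
91 = 64 + 16 + 8 + 2 + 1, so 53^91 ≡ 67·39·28·127·53 ≡ 130 (mod 149)
91^2 = 8281 ≡ 86
91^4 ≡ 86^2 = 7396 ≡ 95
91^8 ≡ 95^2 = 9025 ≡ 85
91^16 ≡ 85^2 = 7225 ≡ 73
91^32 ≡ 73^2 = 5329 ≡ 114
61 = 32 + 16 + 8 + 4 + 1, so 91^61 ≡ 114·73·85·95·91 ≡ 52 (mod 149)
y^r · r^s ≡ 130·52 = 6760 ≡ 55 (mod 149)

55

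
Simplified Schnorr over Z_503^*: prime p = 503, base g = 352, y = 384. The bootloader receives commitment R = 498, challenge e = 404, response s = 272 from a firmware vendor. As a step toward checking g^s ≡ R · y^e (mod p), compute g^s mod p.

352^272 mod 503 = 122

122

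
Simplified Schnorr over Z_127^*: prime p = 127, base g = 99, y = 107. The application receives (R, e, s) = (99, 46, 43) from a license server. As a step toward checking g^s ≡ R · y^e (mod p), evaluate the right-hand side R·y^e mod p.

107^2 = 11449 ≡ 19
107^4 ≡ 19^2 = 361 ≡ 107
107^8 ≡ 107^2 = 11449 ≡ 19
107^16 ≡ 19^2 = 361 ≡ 107
107^32 ≡ 107^2 = 11449 ≡ 19
46 = 32 + 8 + 4 + 2, so 107^46 ≡ 19·19·107·19 ≡ 107 (mod 127)
R · y^e ≡ 99·107 = 10593 ≡ 52 (mod 127)

52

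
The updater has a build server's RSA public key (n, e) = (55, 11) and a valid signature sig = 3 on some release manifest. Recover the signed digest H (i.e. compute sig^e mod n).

Squares mod 55: sig^1≡3, sig^2≡9, sig^4≡26, sig^8≡16
11 = 8 + 2 + 1, so sig^11 ≡ 16·9·3 ≡ 47 (mod 55)

47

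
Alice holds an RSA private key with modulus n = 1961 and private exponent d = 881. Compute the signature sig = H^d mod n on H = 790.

1682

H^2 ≡ 790^2 = 624100 ≡ 502
H^4 ≡ 502^2 = 252004 ≡ 996
H^8 ≡ 996^2 = 992016 ≡ 1711
H^16 ≡ 1711^2 = 2927521 ≡ 1709
H^32 ≡ 1709^2 = 2920681 ≡ 752
H^64 ≡ 752^2 = 565504 ≡ 736
H^128 ≡ 736^2 = 541696 ≡ 460
H^256 ≡ 460^2 = 211600 ≡ 1773
H^512 ≡ 1773^2 = 3143529 ≡ 46
881 = 512 + 256 + 64 + 32 + 16 + 1, so H^881 ≡ 46·1773·736·752·1709·790 ≡ 1682 (mod 1961)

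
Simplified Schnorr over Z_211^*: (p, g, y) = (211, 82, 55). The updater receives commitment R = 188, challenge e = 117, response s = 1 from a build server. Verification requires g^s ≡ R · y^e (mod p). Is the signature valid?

g^s mod p:
82^1 mod 211 = 82
R · y^e mod p:
55^2 = 3025 ≡ 71
55^4 ≡ 71^2 = 5041 ≡ 188
55^8 ≡ 188^2 = 35344 ≡ 107
55^16 ≡ 107^2 = 11449 ≡ 55
55^32 ≡ 55^2 = 3025 ≡ 71
55^64 ≡ 71^2 = 5041 ≡ 188
117 = 64 + 32 + 16 + 4 + 1, so 55^117 ≡ 188·71·55·188·55 ≡ 71 (mod 211)
188·71 = 13348 ≡ 55 (mod 211)
82 ≠ 55; the check fails.

invalid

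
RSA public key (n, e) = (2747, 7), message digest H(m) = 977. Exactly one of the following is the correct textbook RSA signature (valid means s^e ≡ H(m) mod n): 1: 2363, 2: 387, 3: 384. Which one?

3

Candidate 1: Squares mod 2747: 2363^1≡2363, 2363^2≡1865, 2363^4≡523; 7 = 4 + 2 + 1, so 2363^7 ≡ 523·1865·2363 ≡ 1770 (mod 2747)
Candidate 2: Squares mod 2747: 387^1≡387, 387^2≡1431, 387^4≡1246; 7 = 4 + 2 + 1, so 387^7 ≡ 1246·1431·387 ≡ 1144 (mod 2747)
Candidate 3: Squares mod 2747: 384^1≡384, 384^2≡1865, 384^4≡523; 7 = 4 + 2 + 1, so 384^7 ≡ 523·1865·384 ≡ 977 (mod 2747)
  → matches H(m) = 977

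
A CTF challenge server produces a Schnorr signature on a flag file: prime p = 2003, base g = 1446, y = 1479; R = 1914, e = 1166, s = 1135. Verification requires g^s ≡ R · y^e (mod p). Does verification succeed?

passes

g^s mod p:
1446^2 = 2090916 ≡ 1787
1446^4 ≡ 1787^2 = 3193369 ≡ 587
1446^8 ≡ 587^2 = 344569 ≡ 53
1446^16 ≡ 53^2 = 2809 ≡ 806
1446^32 ≡ 806^2 = 649636 ≡ 664
1446^64 ≡ 664^2 = 440896 ≡ 236
1446^128 ≡ 236^2 = 55696 ≡ 1615
1446^256 ≡ 1615^2 = 2608225 ≡ 319
1446^512 ≡ 319^2 = 101761 ≡ 1611
1446^1024 ≡ 1611^2 = 2595321 ≡ 1436
1135 = 1024 + 64 + 32 + 8 + 4 + 2 + 1, so 1446^1135 ≡ 1436·236·664·53·587·1787·1446 ≡ 387 (mod 2003)
R · y^e mod p:
1479^2 = 2187441 ≡ 165
1479^4 ≡ 165^2 = 27225 ≡ 1186
1479^8 ≡ 1186^2 = 1406596 ≡ 490
1479^16 ≡ 490^2 = 240100 ≡ 1743
1479^32 ≡ 1743^2 = 3038049 ≡ 1501
1479^64 ≡ 1501^2 = 2253001 ≡ 1629
1479^128 ≡ 1629^2 = 2653641 ≡ 1669
1479^256 ≡ 1669^2 = 2785561 ≡ 1391
1479^512 ≡ 1391^2 = 1934881 ≡ 1986
1479^1024 ≡ 1986^2 = 3944196 ≡ 289
1166 = 1024 + 128 + 8 + 4 + 2, so 1479^1166 ≡ 289·1669·490·1186·165 ≡ 1391 (mod 2003)
1914·1391 = 2662374 ≡ 387 (mod 2003)
387 ≡ 387 (mod 2003); signature holds.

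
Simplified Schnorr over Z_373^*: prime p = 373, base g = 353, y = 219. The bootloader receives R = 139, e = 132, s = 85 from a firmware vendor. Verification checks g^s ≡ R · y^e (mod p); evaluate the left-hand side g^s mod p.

354

353^2 = 124609 ≡ 27
353^4 ≡ 27^2 = 729 ≡ 356
353^8 ≡ 356^2 = 126736 ≡ 289
353^16 ≡ 289^2 = 83521 ≡ 342
353^32 ≡ 342^2 = 116964 ≡ 215
353^64 ≡ 215^2 = 46225 ≡ 346
85 = 64 + 16 + 4 + 1, so 353^85 ≡ 346·342·356·353 ≡ 354 (mod 373)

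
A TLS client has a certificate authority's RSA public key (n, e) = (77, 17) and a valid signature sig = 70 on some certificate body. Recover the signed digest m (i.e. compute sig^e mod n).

Squares mod 77: sig^1≡70, sig^2≡49, sig^4≡14, sig^8≡42, sig^16≡70
17 = 16 + 1, so sig^17 ≡ 70·70 ≡ 49 (mod 77)

49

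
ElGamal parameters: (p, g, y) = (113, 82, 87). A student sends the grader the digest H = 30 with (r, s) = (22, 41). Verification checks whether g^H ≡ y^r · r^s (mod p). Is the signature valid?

invalid

Left side g^H mod p:
82^2 = 6724 ≡ 57
82^4 ≡ 57^2 = 3249 ≡ 85
82^8 ≡ 85^2 = 7225 ≡ 106
82^16 ≡ 106^2 = 11236 ≡ 49
30 = 16 + 8 + 4 + 2, so 82^30 ≡ 49·106·85·57 ≡ 56 (mod 113)
Right side y^r · r^s mod p:
87^2 = 7569 ≡ 111
87^4 ≡ 111^2 = 12321 ≡ 4
87^8 ≡ 4^2 = 16
87^16 ≡ 16^2 = 256 ≡ 30
22 = 16 + 4 + 2, so 87^22 ≡ 30·4·111 ≡ 99 (mod 113)
22^2 = 484 ≡ 32
22^4 ≡ 32^2 = 1024 ≡ 7
22^8 ≡ 7^2 = 49
22^16 ≡ 49^2 = 2401 ≡ 28
22^32 ≡ 28^2 = 784 ≡ 106
41 = 32 + 8 + 1, so 22^41 ≡ 106·49·22 ≡ 25 (mod 113)
99·25 = 2475 ≡ 102 (mod 113)
56 ≠ 102, so verification fails.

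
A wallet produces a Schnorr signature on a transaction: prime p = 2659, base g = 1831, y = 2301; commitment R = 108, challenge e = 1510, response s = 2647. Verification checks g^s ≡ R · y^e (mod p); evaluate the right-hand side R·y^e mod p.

2633

2301^2 = 5294601 ≡ 532
2301^4 ≡ 532^2 = 283024 ≡ 1170
2301^8 ≡ 1170^2 = 1368900 ≡ 2174
2301^16 ≡ 2174^2 = 4726276 ≡ 1233
2301^32 ≡ 1233^2 = 1520289 ≡ 2000
2301^64 ≡ 2000^2 = 4000000 ≡ 864
2301^128 ≡ 864^2 = 746496 ≡ 1976
2301^256 ≡ 1976^2 = 3904576 ≡ 1164
2301^512 ≡ 1164^2 = 1354896 ≡ 1465
2301^1024 ≡ 1465^2 = 2146225 ≡ 412
1510 = 1024 + 256 + 128 + 64 + 32 + 4 + 2, so 2301^1510 ≡ 412·1164·1976·864·2000·1170·532 ≡ 49 (mod 2659)
R · y^e ≡ 108·49 = 5292 ≡ 2633 (mod 2659)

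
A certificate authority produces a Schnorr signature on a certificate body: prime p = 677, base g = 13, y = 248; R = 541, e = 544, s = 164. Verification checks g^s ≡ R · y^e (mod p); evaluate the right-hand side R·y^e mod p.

522

Squares mod 677: 248^1≡248, 248^2≡574, 248^4≡454, 248^8≡308, 248^16≡84, 248^32≡286, 248^64≡556, 248^128≡424, 248^256≡371, 248^512≡210
544 = 512 + 32, so 248^544 ≡ 210·286 ≡ 484 (mod 677)
R · y^e ≡ 541·484 = 261844 ≡ 522 (mod 677)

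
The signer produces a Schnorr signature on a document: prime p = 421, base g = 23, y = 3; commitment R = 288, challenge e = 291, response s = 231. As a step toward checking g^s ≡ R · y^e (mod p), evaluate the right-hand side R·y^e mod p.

3^2 = 9
3^4 ≡ 9^2 = 81
3^8 ≡ 81^2 = 6561 ≡ 246
3^16 ≡ 246^2 = 60516 ≡ 313
3^32 ≡ 313^2 = 97969 ≡ 297
3^64 ≡ 297^2 = 88209 ≡ 220
3^128 ≡ 220^2 = 48400 ≡ 406
3^256 ≡ 406^2 = 164836 ≡ 225
291 = 256 + 32 + 2 + 1, so 3^291 ≡ 225·297·9·3 ≡ 290 (mod 421)
R · y^e ≡ 288·290 = 83520 ≡ 162 (mod 421)

162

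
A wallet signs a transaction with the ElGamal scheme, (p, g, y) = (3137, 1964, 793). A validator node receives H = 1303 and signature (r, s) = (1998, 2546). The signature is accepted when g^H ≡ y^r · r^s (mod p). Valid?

no

Left side g^H mod p:
Squares mod 3137: 1964^1≡1964, 1964^2≡1923, 1964^4≡2543, 1964^8≡1492, 1964^16≡1931, 1964^32≡2005, 1964^64≡1528, 1964^128≡856, 1964^256≡1815, 1964^512≡375, 1964^1024≡2597
1303 = 1024 + 256 + 16 + 4 + 2 + 1, so 1964^1303 ≡ 2597·1815·1931·2543·1923·1964 ≡ 2313 (mod 3137)
Right side y^r · r^s mod p:
Squares mod 3137: 793^1≡793, 793^2≡1449, 793^4≡948, 793^8≡1522, 793^16≡1378, 793^32≡999, 793^64≡435, 793^128≡1005, 793^256≡3048, 793^512≡1647, 793^1024≡2241
1998 = 1024 + 512 + 256 + 128 + 64 + 8 + 4 + 2, so 793^1998 ≡ 2241·1647·3048·1005·435·1522·948·1449 ≡ 1476 (mod 3137)
Squares mod 3137: 1998^1≡1998, 1998^2≡1740, 1998^4≡395, 1998^8≡2312, 1998^16≡3033, 1998^32≡1405, 1998^64≡852, 1998^128≡1257, 1998^256≡2138, 1998^512≡435, 1998^1024≡1005, 1998^2048≡3048
2546 = 2048 + 256 + 128 + 64 + 32 + 16 + 2, so 1998^2546 ≡ 3048·2138·1257·852·1405·3033·1740 ≡ 2113 (mod 3137)
1476·2113 = 3118788 ≡ 610 (mod 3137)
2313 ≠ 610, so verification fails.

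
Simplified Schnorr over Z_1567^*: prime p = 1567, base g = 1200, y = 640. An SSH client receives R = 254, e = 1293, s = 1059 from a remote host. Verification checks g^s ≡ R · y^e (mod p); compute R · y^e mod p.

635

Squares mod 1567: 640^1≡640, 640^2≡613, 640^4≡1256, 640^8≡1134, 640^16≡1016, 640^32≡1170, 640^64≡909, 640^128≡472, 640^256≡270, 640^512≡818, 640^1024≡15
1293 = 1024 + 256 + 8 + 4 + 1, so 640^1293 ≡ 15·270·1134·1256·640 ≡ 786 (mod 1567)
R · y^e ≡ 254·786 = 199644 ≡ 635 (mod 1567)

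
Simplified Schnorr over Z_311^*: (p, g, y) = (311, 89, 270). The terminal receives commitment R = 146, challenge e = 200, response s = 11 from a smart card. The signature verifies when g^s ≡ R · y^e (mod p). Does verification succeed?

fails

g^s mod p:
89^2 = 7921 ≡ 146
89^4 ≡ 146^2 = 21316 ≡ 168
89^8 ≡ 168^2 = 28224 ≡ 234
11 = 8 + 2 + 1, so 89^11 ≡ 234·146·89 ≡ 260 (mod 311)
R · y^e mod p:
270^2 = 72900 ≡ 126
270^4 ≡ 126^2 = 15876 ≡ 15
270^8 ≡ 15^2 = 225
270^16 ≡ 225^2 = 50625 ≡ 243
270^32 ≡ 243^2 = 59049 ≡ 270
270^64 ≡ 270^2 = 72900 ≡ 126
270^128 ≡ 126^2 = 15876 ≡ 15
200 = 128 + 64 + 8, so 270^200 ≡ 15·126·225 ≡ 113 (mod 311)
146·113 = 16498 ≡ 15 (mod 311)
260 ≠ 15; the check fails.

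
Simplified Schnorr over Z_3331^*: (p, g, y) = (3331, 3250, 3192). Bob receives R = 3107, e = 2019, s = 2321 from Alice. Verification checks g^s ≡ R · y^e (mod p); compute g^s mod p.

540

3250^2 = 10562500 ≡ 3230
3250^4 ≡ 3230^2 = 10432900 ≡ 208
3250^8 ≡ 208^2 = 43264 ≡ 3292
3250^16 ≡ 3292^2 = 10837264 ≡ 1521
3250^32 ≡ 1521^2 = 2313441 ≡ 1727
3250^64 ≡ 1727^2 = 2982529 ≡ 1284
3250^128 ≡ 1284^2 = 1648656 ≡ 3142
3250^256 ≡ 3142^2 = 9872164 ≡ 2411
3250^512 ≡ 2411^2 = 5812921 ≡ 326
3250^1024 ≡ 326^2 = 106276 ≡ 3015
3250^2048 ≡ 3015^2 = 9090225 ≡ 3257
2321 = 2048 + 256 + 16 + 1, so 3250^2321 ≡ 3257·2411·1521·3250 ≡ 540 (mod 3331)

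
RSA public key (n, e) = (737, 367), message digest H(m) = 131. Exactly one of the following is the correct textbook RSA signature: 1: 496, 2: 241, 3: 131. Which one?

2

Candidate 1: Squares mod 737: 496^1≡496, 496^2≡595, 496^4≡265, 496^8≡210, 496^16≡617, 496^32≡397, 496^64≡628, 496^128≡89, 496^256≡551; 367 = 256 + 64 + 32 + 8 + 4 + 2 + 1, so 496^367 ≡ 551·628·397·210·265·595·496 ≡ 606 (mod 737)
Candidate 2: Squares mod 737: 241^1≡241, 241^2≡595, 241^4≡265, 241^8≡210, 241^16≡617, 241^32≡397, 241^64≡628, 241^128≡89, 241^256≡551; 367 = 256 + 64 + 32 + 8 + 4 + 2 + 1, so 241^367 ≡ 551·628·397·210·265·595·241 ≡ 131 (mod 737)
  → matches H(m) = 131
Candidate 3: Squares mod 737: 131^1≡131, 131^2≡210, 131^4≡617, 131^8≡397, 131^16≡628, 131^32≡89, 131^64≡551, 131^128≡694, 131^256≡375; 367 = 256 + 64 + 32 + 8 + 4 + 2 + 1, so 131^367 ≡ 375·551·89·397·617·210·131 ≡ 483 (mod 737)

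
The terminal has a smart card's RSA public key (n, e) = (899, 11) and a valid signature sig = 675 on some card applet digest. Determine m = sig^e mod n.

sig^2 ≡ 675^2 = 455625 ≡ 731
sig^4 ≡ 731^2 = 534361 ≡ 355
sig^8 ≡ 355^2 = 126025 ≡ 165
11 = 8 + 2 + 1, so sig^11 ≡ 165·731·675 ≡ 786 (mod 899)

786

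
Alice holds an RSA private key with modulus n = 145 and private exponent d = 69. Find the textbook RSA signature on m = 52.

m^2 ≡ 52^2 = 2704 ≡ 94
m^4 ≡ 94^2 = 8836 ≡ 136
m^8 ≡ 136^2 = 18496 ≡ 81
m^16 ≡ 81^2 = 6561 ≡ 36
m^32 ≡ 36^2 = 1296 ≡ 136
m^64 ≡ 136^2 = 18496 ≡ 81
69 = 64 + 4 + 1, so m^69 ≡ 81·136·52 ≡ 82 (mod 145)

82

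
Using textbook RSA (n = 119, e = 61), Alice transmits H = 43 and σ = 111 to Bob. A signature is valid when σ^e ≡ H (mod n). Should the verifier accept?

Squares mod 119: σ^1≡111, σ^2≡64, σ^4≡50, σ^8≡1, σ^16≡1, σ^32≡1
61 = 32 + 16 + 8 + 4 + 1, so σ^61 ≡ 1·1·1·50·111 ≡ 76 (mod 119)
The recovered value 76 does not match the digest 43.

reject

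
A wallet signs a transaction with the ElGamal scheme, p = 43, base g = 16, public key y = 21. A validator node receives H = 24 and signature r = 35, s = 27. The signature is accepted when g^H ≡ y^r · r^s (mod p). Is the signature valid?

invalid

Left side g^H mod p:
Squares mod 43: 16^1≡16, 16^2≡41, 16^4≡4, 16^8≡16, 16^16≡41
24 = 16 + 8, so 16^24 ≡ 41·16 ≡ 11 (mod 43)
Right side y^r · r^s mod p:
Squares mod 43: 21^1≡21, 21^2≡11, 21^4≡35, 21^8≡21, 21^16≡11, 21^32≡35
35 = 32 + 2 + 1, so 21^35 ≡ 35·11·21 ≡ 1 (mod 43)
Squares mod 43: 35^1≡35, 35^2≡21, 35^4≡11, 35^8≡35, 35^16≡21
27 = 16 + 8 + 2 + 1, so 35^27 ≡ 21·35·21·35 ≡ 16 (mod 43)
1·16 = 16 ≡ 16 (mod 43)
11 ≠ 16, so verification fails.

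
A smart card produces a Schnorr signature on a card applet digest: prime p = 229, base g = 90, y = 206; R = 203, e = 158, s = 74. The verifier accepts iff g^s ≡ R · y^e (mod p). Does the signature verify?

g^s mod p:
Squares mod 229: 90^1≡90, 90^2≡85, 90^4≡126, 90^8≡75, 90^16≡129, 90^32≡153, 90^64≡51
74 = 64 + 8 + 2, so 90^74 ≡ 51·75·85 ≡ 174 (mod 229)
R · y^e mod p:
Squares mod 229: 206^1≡206, 206^2≡71, 206^4≡3, 206^8≡9, 206^16≡81, 206^32≡149, 206^64≡217, 206^128≡144
158 = 128 + 16 + 8 + 4 + 2, so 206^158 ≡ 144·81·9·3·71 ≡ 99 (mod 229)
203·99 = 20097 ≡ 174 (mod 229)
174 ≡ 174 (mod 229); signature holds.

verifies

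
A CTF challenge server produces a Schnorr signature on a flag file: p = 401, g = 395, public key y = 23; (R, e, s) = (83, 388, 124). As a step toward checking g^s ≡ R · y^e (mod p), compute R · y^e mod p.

23^2 = 529 ≡ 128
23^4 ≡ 128^2 = 16384 ≡ 344
23^8 ≡ 344^2 = 118336 ≡ 41
23^16 ≡ 41^2 = 1681 ≡ 77
23^32 ≡ 77^2 = 5929 ≡ 315
23^64 ≡ 315^2 = 99225 ≡ 178
23^128 ≡ 178^2 = 31684 ≡ 5
23^256 ≡ 5^2 = 25
388 = 256 + 128 + 4, so 23^388 ≡ 25·5·344 ≡ 93 (mod 401)
R · y^e ≡ 83·93 = 7719 ≡ 100 (mod 401)

100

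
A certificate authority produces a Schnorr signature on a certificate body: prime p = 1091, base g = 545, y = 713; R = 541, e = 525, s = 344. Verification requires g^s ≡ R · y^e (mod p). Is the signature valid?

invalid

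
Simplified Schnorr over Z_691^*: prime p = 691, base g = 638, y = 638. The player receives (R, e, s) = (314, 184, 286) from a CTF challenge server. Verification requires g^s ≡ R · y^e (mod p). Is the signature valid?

invalid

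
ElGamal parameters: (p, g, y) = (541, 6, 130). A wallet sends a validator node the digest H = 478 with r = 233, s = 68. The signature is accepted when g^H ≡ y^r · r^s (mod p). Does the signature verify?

Left side g^H mod p:
Squares mod 541: 6^1≡6, 6^2≡36, 6^4≡214, 6^8≡352, 6^16≡15, 6^32≡225, 6^64≡312, 6^128≡505, 6^256≡214
478 = 256 + 128 + 64 + 16 + 8 + 4 + 2, so 6^478 ≡ 214·505·312·15·352·214·36 ≡ 229 (mod 541)
Right side y^r · r^s mod p:
Squares mod 541: 130^1≡130, 130^2≡129, 130^4≡411, 130^8≡129, 130^16≡411, 130^32≡129, 130^64≡411, 130^128≡129
233 = 128 + 64 + 32 + 8 + 1, so 130^233 ≡ 129·411·129·129·130 ≡ 412 (mod 541)
Squares mod 541: 233^1≡233, 233^2≡189, 233^4≡15, 233^8≡225, 233^16≡312, 233^32≡505, 233^64≡214
68 = 64 + 4, so 233^68 ≡ 214·15 ≡ 505 (mod 541)
412·505 = 208060 ≡ 316 (mod 541)
229 ≠ 316, so verification fails.

does not verify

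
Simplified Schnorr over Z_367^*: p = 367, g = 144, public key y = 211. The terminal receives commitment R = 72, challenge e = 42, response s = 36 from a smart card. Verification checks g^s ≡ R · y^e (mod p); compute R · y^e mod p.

322

211^2 = 44521 ≡ 114
211^4 ≡ 114^2 = 12996 ≡ 151
211^8 ≡ 151^2 = 22801 ≡ 47
211^16 ≡ 47^2 = 2209 ≡ 7
211^32 ≡ 7^2 = 49
42 = 32 + 8 + 2, so 211^42 ≡ 49·47·114 ≡ 137 (mod 367)
R · y^e ≡ 72·137 = 9864 ≡ 322 (mod 367)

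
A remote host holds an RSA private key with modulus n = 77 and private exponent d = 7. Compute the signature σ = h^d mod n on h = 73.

h^2 ≡ 73^2 = 5329 ≡ 16
h^4 ≡ 16^2 = 256 ≡ 25
7 = 4 + 2 + 1, so h^7 ≡ 25·16·73 ≡ 17 (mod 77)

17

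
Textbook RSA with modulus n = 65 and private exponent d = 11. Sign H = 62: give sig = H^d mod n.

43

H^2 ≡ 62^2 = 3844 ≡ 9
H^4 ≡ 9^2 = 81 ≡ 16
H^8 ≡ 16^2 = 256 ≡ 61
11 = 8 + 2 + 1, so H^11 ≡ 61·9·62 ≡ 43 (mod 65)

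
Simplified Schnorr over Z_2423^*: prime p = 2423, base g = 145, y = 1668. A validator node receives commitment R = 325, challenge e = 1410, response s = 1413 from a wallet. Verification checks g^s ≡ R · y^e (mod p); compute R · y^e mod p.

715

1668^2 = 2782224 ≡ 620
1668^4 ≡ 620^2 = 384400 ≡ 1566
1668^8 ≡ 1566^2 = 2452356 ≡ 280
1668^16 ≡ 280^2 = 78400 ≡ 864
1668^32 ≡ 864^2 = 746496 ≡ 212
1668^64 ≡ 212^2 = 44944 ≡ 1330
1668^128 ≡ 1330^2 = 1768900 ≡ 110
1668^256 ≡ 110^2 = 12100 ≡ 2408
1668^512 ≡ 2408^2 = 5798464 ≡ 225
1668^1024 ≡ 225^2 = 50625 ≡ 2165
1410 = 1024 + 256 + 128 + 2, so 1668^1410 ≡ 2165·2408·110·620 ≡ 1456 (mod 2423)
R · y^e ≡ 325·1456 = 473200 ≡ 715 (mod 2423)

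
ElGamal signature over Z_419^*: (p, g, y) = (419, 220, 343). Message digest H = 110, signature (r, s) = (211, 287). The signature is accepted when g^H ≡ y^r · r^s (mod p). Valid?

Left side g^H mod p:
220^2 = 48400 ≡ 215
220^4 ≡ 215^2 = 46225 ≡ 135
220^8 ≡ 135^2 = 18225 ≡ 208
220^16 ≡ 208^2 = 43264 ≡ 107
220^32 ≡ 107^2 = 11449 ≡ 136
220^64 ≡ 136^2 = 18496 ≡ 60
110 = 64 + 32 + 8 + 4 + 2, so 220^110 ≡ 60·136·208·135·215 ≡ 329 (mod 419)
Right side y^r · r^s mod p:
343^2 = 117649 ≡ 329
343^4 ≡ 329^2 = 108241 ≡ 139
343^8 ≡ 139^2 = 19321 ≡ 47
343^16 ≡ 47^2 = 2209 ≡ 114
343^32 ≡ 114^2 = 12996 ≡ 7
343^64 ≡ 7^2 = 49
343^128 ≡ 49^2 = 2401 ≡ 306
211 = 128 + 64 + 16 + 2 + 1, so 343^211 ≡ 306·49·114·329·343 ≡ 329 (mod 419)
211^2 = 44521 ≡ 107
211^4 ≡ 107^2 = 11449 ≡ 136
211^8 ≡ 136^2 = 18496 ≡ 60
211^16 ≡ 60^2 = 3600 ≡ 248
211^32 ≡ 248^2 = 61504 ≡ 330
211^64 ≡ 330^2 = 108900 ≡ 379
211^128 ≡ 379^2 = 143641 ≡ 343
211^256 ≡ 343^2 = 117649 ≡ 329
287 = 256 + 16 + 8 + 4 + 2 + 1, so 211^287 ≡ 329·248·60·136·107·211 ≡ 312 (mod 419)
329·312 = 102648 ≡ 412 (mod 419)
329 ≠ 412, so verification fails.

no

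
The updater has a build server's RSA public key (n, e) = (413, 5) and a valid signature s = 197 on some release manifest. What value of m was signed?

253

s^2 ≡ 197^2 = 38809 ≡ 400
s^4 ≡ 400^2 = 160000 ≡ 169
5 = 4 + 1, so s^5 ≡ 169·197 ≡ 253 (mod 413)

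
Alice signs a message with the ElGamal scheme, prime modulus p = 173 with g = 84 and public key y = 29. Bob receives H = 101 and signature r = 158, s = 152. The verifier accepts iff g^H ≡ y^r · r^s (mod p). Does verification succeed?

fails

Left side g^H mod p:
84^2 = 7056 ≡ 136
84^4 ≡ 136^2 = 18496 ≡ 158
84^8 ≡ 158^2 = 24964 ≡ 52
84^16 ≡ 52^2 = 2704 ≡ 109
84^32 ≡ 109^2 = 11881 ≡ 117
84^64 ≡ 117^2 = 13689 ≡ 22
101 = 64 + 32 + 4 + 1, so 84^101 ≡ 22·117·158·84 ≡ 164 (mod 173)
Right side y^r · r^s mod p:
29^2 = 841 ≡ 149
29^4 ≡ 149^2 = 22201 ≡ 57
29^8 ≡ 57^2 = 3249 ≡ 135
29^16 ≡ 135^2 = 18225 ≡ 60
29^32 ≡ 60^2 = 3600 ≡ 140
29^64 ≡ 140^2 = 19600 ≡ 51
29^128 ≡ 51^2 = 2601 ≡ 6
158 = 128 + 16 + 8 + 4 + 2, so 29^158 ≡ 6·60·135·57·149 ≡ 138 (mod 173)
158^2 = 24964 ≡ 52
158^4 ≡ 52^2 = 2704 ≡ 109
158^8 ≡ 109^2 = 11881 ≡ 117
158^16 ≡ 117^2 = 13689 ≡ 22
158^32 ≡ 22^2 = 484 ≡ 138
158^64 ≡ 138^2 = 19044 ≡ 14
158^128 ≡ 14^2 = 196 ≡ 23
152 = 128 + 16 + 8, so 158^152 ≡ 23·22·117 ≡ 36 (mod 173)
138·36 = 4968 ≡ 124 (mod 173)
164 ≠ 124, so verification fails.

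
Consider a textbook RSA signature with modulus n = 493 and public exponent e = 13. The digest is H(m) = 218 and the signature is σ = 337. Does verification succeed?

fails

σ^2 ≡ 337^2 = 113569 ≡ 179
σ^4 ≡ 179^2 = 32041 ≡ 489
σ^8 ≡ 489^2 = 239121 ≡ 16
13 = 8 + 4 + 1, so σ^13 ≡ 16·489·337 ≡ 124 (mod 493)
σ^13 mod 493 = 124, but H(m) = 218.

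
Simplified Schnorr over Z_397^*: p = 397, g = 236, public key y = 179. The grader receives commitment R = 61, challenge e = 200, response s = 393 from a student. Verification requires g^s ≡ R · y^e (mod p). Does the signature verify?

g^s mod p:
Squares mod 397: 236^1≡236, 236^2≡116, 236^4≡355, 236^8≡176, 236^16≡10, 236^32≡100, 236^64≡75, 236^128≡67, 236^256≡122
393 = 256 + 128 + 8 + 1, so 236^393 ≡ 122·67·176·236 ≡ 70 (mod 397)
R · y^e mod p:
Squares mod 397: 179^1≡179, 179^2≡281, 179^4≡355, 179^8≡176, 179^16≡10, 179^32≡100, 179^64≡75, 179^128≡67
200 = 128 + 64 + 8, so 179^200 ≡ 67·75·176 ≡ 281 (mod 397)
61·281 = 17141 ≡ 70 (mod 397)
70 ≡ 70 (mod 397); signature holds.

verifies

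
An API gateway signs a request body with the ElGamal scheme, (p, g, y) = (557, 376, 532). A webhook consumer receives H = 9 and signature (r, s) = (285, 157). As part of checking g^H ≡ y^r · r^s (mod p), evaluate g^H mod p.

63

376^9 mod 557 = 63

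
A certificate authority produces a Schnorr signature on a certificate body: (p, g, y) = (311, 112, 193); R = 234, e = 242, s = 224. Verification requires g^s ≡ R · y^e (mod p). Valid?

no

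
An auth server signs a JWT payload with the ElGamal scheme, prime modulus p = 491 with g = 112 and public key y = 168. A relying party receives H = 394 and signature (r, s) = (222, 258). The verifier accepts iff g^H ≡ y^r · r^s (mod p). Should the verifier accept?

Left side g^H mod p:
112^2 = 12544 ≡ 269
112^4 ≡ 269^2 = 72361 ≡ 184
112^8 ≡ 184^2 = 33856 ≡ 468
112^16 ≡ 468^2 = 219024 ≡ 38
112^32 ≡ 38^2 = 1444 ≡ 462
112^64 ≡ 462^2 = 213444 ≡ 350
112^128 ≡ 350^2 = 122500 ≡ 241
112^256 ≡ 241^2 = 58081 ≡ 143
394 = 256 + 128 + 8 + 2, so 112^394 ≡ 143·241·468·269 ≡ 61 (mod 491)
Right side y^r · r^s mod p:
168^2 = 28224 ≡ 237
168^4 ≡ 237^2 = 56169 ≡ 195
168^8 ≡ 195^2 = 38025 ≡ 218
168^16 ≡ 218^2 = 47524 ≡ 388
168^32 ≡ 388^2 = 150544 ≡ 298
168^64 ≡ 298^2 = 88804 ≡ 424
168^128 ≡ 424^2 = 179776 ≡ 70
222 = 128 + 64 + 16 + 8 + 4 + 2, so 168^222 ≡ 70·424·388·218·195·237 ≡ 403 (mod 491)
222^2 = 49284 ≡ 184
222^4 ≡ 184^2 = 33856 ≡ 468
222^8 ≡ 468^2 = 219024 ≡ 38
222^16 ≡ 38^2 = 1444 ≡ 462
222^32 ≡ 462^2 = 213444 ≡ 350
222^64 ≡ 350^2 = 122500 ≡ 241
222^128 ≡ 241^2 = 58081 ≡ 143
222^256 ≡ 143^2 = 20449 ≡ 318
258 = 256 + 2, so 222^258 ≡ 318·184 ≡ 83 (mod 491)
403·83 = 33449 ≡ 61 (mod 491)
61 ≡ 61 (mod 491), so the signature is genuine.

accept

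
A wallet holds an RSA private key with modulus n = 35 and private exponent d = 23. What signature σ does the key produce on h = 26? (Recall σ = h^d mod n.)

31

Squares mod 35: h^1≡26, h^2≡11, h^4≡16, h^8≡11, h^16≡16
23 = 16 + 4 + 2 + 1, so h^23 ≡ 16·16·11·26 ≡ 31 (mod 35)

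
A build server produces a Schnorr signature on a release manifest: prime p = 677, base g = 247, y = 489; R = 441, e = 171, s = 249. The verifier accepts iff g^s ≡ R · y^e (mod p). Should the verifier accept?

g^s mod p:
247^2 = 61009 ≡ 79
247^4 ≡ 79^2 = 6241 ≡ 148
247^8 ≡ 148^2 = 21904 ≡ 240
247^16 ≡ 240^2 = 57600 ≡ 55
247^32 ≡ 55^2 = 3025 ≡ 317
247^64 ≡ 317^2 = 100489 ≡ 293
247^128 ≡ 293^2 = 85849 ≡ 547
249 = 128 + 64 + 32 + 16 + 8 + 1, so 247^249 ≡ 547·293·317·55·240·247 ≡ 73 (mod 677)
R · y^e mod p:
489^2 = 239121 ≡ 140
489^4 ≡ 140^2 = 19600 ≡ 644
489^8 ≡ 644^2 = 414736 ≡ 412
489^16 ≡ 412^2 = 169744 ≡ 494
489^32 ≡ 494^2 = 244036 ≡ 316
489^64 ≡ 316^2 = 99856 ≡ 337
489^128 ≡ 337^2 = 113569 ≡ 510
171 = 128 + 32 + 8 + 2 + 1, so 489^171 ≡ 510·316·412·140·489 ≡ 255 (mod 677)
441·255 = 112455 ≡ 73 (mod 677)
73 ≡ 73 (mod 677); signature holds.

accept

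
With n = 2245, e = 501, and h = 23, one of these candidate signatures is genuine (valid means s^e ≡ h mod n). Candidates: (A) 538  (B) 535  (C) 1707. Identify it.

Candidate A: 538^501 mod 2245 = 23
  → matches h = 23
Candidate B: 535^501 mod 2245 = 565
Candidate C: 1707^501 mod 2245 = 2222

A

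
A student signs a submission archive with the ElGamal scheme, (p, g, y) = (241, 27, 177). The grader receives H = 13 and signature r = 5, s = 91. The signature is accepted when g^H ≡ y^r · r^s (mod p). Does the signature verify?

verifies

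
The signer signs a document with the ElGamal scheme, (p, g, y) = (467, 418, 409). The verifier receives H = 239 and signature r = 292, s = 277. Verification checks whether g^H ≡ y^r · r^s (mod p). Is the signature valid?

Left side g^H mod p:
418^239 mod 467 = 176
Right side y^r · r^s mod p:
409^292 mod 467 = 40
292^277 mod 467 = 378
40·378 = 15120 ≡ 176 (mod 467)
176 ≡ 176 (mod 467), so the signature is genuine.

valid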